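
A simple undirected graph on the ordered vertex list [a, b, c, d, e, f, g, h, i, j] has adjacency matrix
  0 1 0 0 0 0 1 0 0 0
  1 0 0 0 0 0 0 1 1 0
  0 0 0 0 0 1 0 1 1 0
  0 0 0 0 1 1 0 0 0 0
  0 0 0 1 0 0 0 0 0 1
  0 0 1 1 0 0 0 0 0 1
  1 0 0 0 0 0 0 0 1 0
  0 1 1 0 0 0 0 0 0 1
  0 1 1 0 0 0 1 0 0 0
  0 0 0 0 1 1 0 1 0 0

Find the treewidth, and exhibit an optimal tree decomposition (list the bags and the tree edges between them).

Treewidth 2.
Bags: B1 = {d, e, j}  B2 = {d, f, j}  B3 = {f, h, j}  B4 = {c, f, h}  B5 = {b, c, h}  B6 = {b, c, i}  B7 = {a, b, i}  B8 = {a, g, i}
Tree: B1–B2, B2–B3, B3–B4, B4–B5, B5–B6, B6–B7, B7–B8

The largest bag has 3 vertices, giving width 2; this decomposition certifies tw(G) ≤ 2. The edges e–d–f–j–e form a cycle, so G is not a tree and its treewidth is at least 2. The upper and lower bounds meet at 2, so that is the treewidth.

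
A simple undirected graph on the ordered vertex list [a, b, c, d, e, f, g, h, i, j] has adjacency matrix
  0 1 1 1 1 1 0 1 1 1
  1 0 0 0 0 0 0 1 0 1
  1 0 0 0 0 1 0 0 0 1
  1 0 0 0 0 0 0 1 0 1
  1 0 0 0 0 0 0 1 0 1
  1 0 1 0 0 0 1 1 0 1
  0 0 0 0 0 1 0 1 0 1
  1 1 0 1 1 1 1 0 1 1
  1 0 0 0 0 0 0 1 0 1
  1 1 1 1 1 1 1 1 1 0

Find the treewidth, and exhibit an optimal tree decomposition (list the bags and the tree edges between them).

Each bag holds 4 vertices, so the decomposition has width 3, which upper-bounds the treewidth. For the lower bound, the 4 vertices {f, g, h, j} are pairwise adjacent, and any tree decomposition puts a clique entirely inside one bag — forcing width ≥ 3. The upper and lower bounds meet at 3, so that is the treewidth.

Treewidth 3.
One optimal decomposition is:
Bags: B1 = {a, e, h, j}  B2 = {a, f, h, j}  B3 = {a, h, i, j}  B4 = {a, b, h, j}  B5 = {f, g, h, j}  B6 = {a, c, f, j}  B7 = {a, d, h, j}
Tree: B1–B2, B2–B3, B1–B4, B2–B5, B2–B6, B1–B7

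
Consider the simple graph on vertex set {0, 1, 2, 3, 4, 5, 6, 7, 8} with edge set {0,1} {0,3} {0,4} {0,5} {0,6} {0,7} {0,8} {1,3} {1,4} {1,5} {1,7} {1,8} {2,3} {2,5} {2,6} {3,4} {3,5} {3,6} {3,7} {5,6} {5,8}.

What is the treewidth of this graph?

3

A width-3 tree decomposition is:
Bags: B1 = {2, 3, 5, 6}  B2 = {0, 3, 5, 6}  B3 = {0, 1, 3, 5}  B4 = {0, 1, 3, 4}  B5 = {0, 1, 5, 8}  B6 = {0, 1, 3, 7}
Tree: B1–B2, B2–B3, B3–B4, B3–B5, B4–B6
The largest bag has 4 vertices, giving width 3; this decomposition certifies tw(G) ≤ 3. Conversely, {0, 1, 5, 8} is a clique of size 4, and the vertices of any clique must share a bag in every tree decomposition; so some bag has ≥ 4 vertices and tw(G) ≥ 3. Therefore the treewidth is 3.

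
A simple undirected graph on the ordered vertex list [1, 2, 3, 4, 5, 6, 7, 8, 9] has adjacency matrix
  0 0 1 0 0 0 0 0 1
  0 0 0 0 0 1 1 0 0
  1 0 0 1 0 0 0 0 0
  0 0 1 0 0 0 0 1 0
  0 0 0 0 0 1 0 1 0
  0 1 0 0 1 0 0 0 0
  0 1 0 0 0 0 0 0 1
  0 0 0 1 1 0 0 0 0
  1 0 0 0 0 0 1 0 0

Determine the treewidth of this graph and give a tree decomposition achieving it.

Treewidth 2.
One optimal decomposition is:
Bags: B1 = {2, 7, 9}  B2 = {2, 6, 9}  B3 = {5, 6, 9}  B4 = {5, 8, 9}  B5 = {4, 8, 9}  B6 = {3, 4, 9}  B7 = {1, 3, 9}
Tree: B1–B2, B2–B3, B3–B4, B4–B5, B5–B6, B6–B7

Each bag holds 3 vertices, so the decomposition has width 2, which upper-bounds the treewidth. The edges 9–7–2–6–5–8–4–3–1–9 form a cycle, so G is not a tree and its treewidth is at least 2. Combining the bounds, tw(G) = 2.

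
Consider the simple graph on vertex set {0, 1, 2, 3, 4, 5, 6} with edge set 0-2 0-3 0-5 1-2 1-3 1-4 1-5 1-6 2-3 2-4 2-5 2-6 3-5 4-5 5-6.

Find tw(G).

A width-3 tree decomposition is:
Bags: B1 = {1, 2, 3, 5}  B2 = {0, 2, 3, 5}  B3 = {1, 2, 4, 5}  B4 = {1, 2, 5, 6}
Tree: B1–B2, B1–B3, B1–B4
The largest bag has 4 vertices, giving width 3; this decomposition certifies tw(G) ≤ 3. Conversely, {0, 2, 3, 5} is a clique of size 4, and the vertices of any clique must share a bag in every tree decomposition; so some bag has ≥ 4 vertices and tw(G) ≥ 3. Therefore the treewidth is 3.

3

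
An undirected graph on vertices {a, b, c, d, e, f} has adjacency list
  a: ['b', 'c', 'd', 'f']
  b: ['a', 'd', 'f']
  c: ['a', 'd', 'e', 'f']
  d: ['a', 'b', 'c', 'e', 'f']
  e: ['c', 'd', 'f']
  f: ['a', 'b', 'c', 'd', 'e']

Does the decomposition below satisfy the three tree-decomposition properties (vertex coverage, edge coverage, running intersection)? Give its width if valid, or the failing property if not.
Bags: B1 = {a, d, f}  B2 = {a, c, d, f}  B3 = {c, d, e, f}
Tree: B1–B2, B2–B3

A tree decomposition must satisfy three properties: every vertex lies in some bag; for every edge, both endpoints lie together in some bag; and for every vertex, the bags containing it form a connected subtree. Here vertex b appears in no bag, so the decomposition is invalid.

No — vertex b appears in no bag.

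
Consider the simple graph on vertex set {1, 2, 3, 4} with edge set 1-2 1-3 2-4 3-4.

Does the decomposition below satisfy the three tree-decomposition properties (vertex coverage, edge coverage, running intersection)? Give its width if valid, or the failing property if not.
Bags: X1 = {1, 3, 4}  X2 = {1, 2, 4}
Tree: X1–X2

Vertex coverage: the bags together contain {1, 2, 3, 4}, the full vertex set. Edge coverage: each edge of G has both endpoints in at least one bag. Running intersection: for every vertex, the bags containing it form a connected subtree. All three properties hold, so this is a valid tree decomposition of width max|bag| − 1 = 2, and hence tw(G) ≤ 2.

Yes; width 2.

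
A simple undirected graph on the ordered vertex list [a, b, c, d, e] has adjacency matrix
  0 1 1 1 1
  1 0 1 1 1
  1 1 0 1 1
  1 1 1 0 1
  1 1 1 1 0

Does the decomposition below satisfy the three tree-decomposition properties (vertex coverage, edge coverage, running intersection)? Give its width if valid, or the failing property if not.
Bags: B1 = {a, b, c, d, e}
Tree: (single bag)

Every vertex of G appears in some bag (union = {a, b, c, d, e}); every edge is covered by a bag; and for each vertex v the set of bags containing v is connected in the bag tree. The decomposition is therefore valid. The largest bag has 5 vertices, so the width is 4.

Yes; width 4.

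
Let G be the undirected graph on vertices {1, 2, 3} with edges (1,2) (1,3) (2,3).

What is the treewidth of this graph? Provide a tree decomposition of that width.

Treewidth 2.
One optimal decomposition is:
Bags: B1 = {1, 2, 3}
Tree: (single bag)

With just one bag of size 3, the width is 3 − 1 = 2, so tw(G) ≤ 2. On the other hand G contains the 3-clique {1, 2, 3}. A clique must lie in a single bag of any decomposition, so no decomposition can have width below 2. The upper and lower bounds meet at 2, so that is the treewidth.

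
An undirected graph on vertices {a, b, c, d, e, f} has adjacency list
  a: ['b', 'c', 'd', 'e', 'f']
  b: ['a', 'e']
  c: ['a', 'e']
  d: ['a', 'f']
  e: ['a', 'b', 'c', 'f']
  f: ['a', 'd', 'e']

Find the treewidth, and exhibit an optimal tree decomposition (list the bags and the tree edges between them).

Treewidth 2.
One optimal decomposition is:
Bags: B1 = {a, c, e}  B2 = {a, e, f}  B3 = {a, b, e}  B4 = {a, d, f}
Tree: B1–B2, B1–B3, B2–B4

Each bag holds 3 vertices, so the decomposition has width 2, which upper-bounds the treewidth. Conversely, {a, d, f} is a clique of size 3, and the vertices of any clique must share a bag in every tree decomposition; so some bag has ≥ 3 vertices and tw(G) ≥ 2. Therefore the treewidth is 2.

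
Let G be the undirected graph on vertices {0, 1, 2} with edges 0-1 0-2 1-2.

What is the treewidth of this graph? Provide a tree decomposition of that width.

With just one bag of size 3, the width is 3 − 1 = 2, so tw(G) ≤ 2. For the lower bound, the 3 vertices {0, 1, 2} are pairwise adjacent, and any tree decomposition puts a clique entirely inside one bag — forcing width ≥ 2. Therefore the treewidth is 2.

Treewidth 2.
One such decomposition:
Bags: B1 = {0, 1, 2}
Tree: (single bag)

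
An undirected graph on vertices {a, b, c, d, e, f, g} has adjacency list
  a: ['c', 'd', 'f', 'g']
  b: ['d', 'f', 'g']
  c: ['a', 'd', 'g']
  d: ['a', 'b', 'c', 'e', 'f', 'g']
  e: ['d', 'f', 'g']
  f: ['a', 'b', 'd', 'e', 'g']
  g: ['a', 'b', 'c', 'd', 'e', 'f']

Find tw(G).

3

A width-3 tree decomposition is:
Bags: B1 = {b, d, f, g}  B2 = {a, d, f, g}  B3 = {a, c, d, g}  B4 = {d, e, f, g}
Tree: B1–B2, B2–B3, B2–B4
Every bag has size at most 4, so the width is 4 − 1 = 3 and tw(G) ≤ 3. Conversely, {a, c, d, g} is a clique of size 4, and the vertices of any clique must share a bag in every tree decomposition; so some bag has ≥ 4 vertices and tw(G) ≥ 3. Combining the bounds, tw(G) = 3.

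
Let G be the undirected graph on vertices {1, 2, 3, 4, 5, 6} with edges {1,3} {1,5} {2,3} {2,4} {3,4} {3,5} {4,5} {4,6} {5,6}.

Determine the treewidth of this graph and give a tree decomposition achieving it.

Treewidth 2.
One such decomposition:
Bags: B1 = {3, 4, 5}  B2 = {2, 3, 4}  B3 = {4, 5, 6}  B4 = {1, 3, 5}
Tree: B1–B2, B1–B3, B1–B4

Each bag holds 3 vertices, so the decomposition has width 2, which upper-bounds the treewidth. For the lower bound, the 3 vertices {1, 3, 5} are pairwise adjacent, and any tree decomposition puts a clique entirely inside one bag — forcing width ≥ 2. The upper and lower bounds meet at 2, so that is the treewidth.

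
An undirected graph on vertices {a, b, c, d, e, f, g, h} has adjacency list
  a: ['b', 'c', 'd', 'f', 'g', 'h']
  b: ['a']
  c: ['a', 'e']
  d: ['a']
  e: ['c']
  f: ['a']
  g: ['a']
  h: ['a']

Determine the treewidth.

1

A width-1 tree decomposition is:
Bags: B1 = {a, b}  B2 = {a, f}  B3 = {a, h}  B4 = {a, d}  B5 = {a, g}  B6 = {a, c}  B7 = {c, e}
Tree: B1–B2, B1–B3, B3–B4, B2–B5, B4–B6, B6–B7
Every bag has size at most 2, so the width is 2 − 1 = 1 and tw(G) ≤ 1. Any graph with an edge has treewidth ≥ 1, and G has the edge a–b. Hence tw(G) = 1 exactly.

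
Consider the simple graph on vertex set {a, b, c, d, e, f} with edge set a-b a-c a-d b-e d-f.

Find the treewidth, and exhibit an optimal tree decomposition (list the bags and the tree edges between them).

Every bag has size at most 2, so the width is 2 − 1 = 1 and tw(G) ≤ 1. Any graph with an edge has treewidth ≥ 1, and G has the edge b–e. Therefore the treewidth is 1.

Treewidth 1.
One optimal decomposition is:
Bags: B1 = {b, e}  B2 = {a, b}  B3 = {a, c}  B4 = {a, d}  B5 = {d, f}
Tree: B1–B2, B2–B3, B2–B4, B4–B5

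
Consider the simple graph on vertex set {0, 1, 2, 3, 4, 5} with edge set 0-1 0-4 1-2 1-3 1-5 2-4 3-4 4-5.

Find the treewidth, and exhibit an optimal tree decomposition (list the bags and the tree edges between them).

The largest bag has 3 vertices, giving width 2; this decomposition certifies tw(G) ≤ 2. Since 2–1–5–4–2 is a cycle in G, G is not acyclic. Forests are exactly the graphs of treewidth ≤ 1, so tw(G) ≥ 2. Combining the bounds, tw(G) = 2.

Treewidth 2.
One such decomposition:
Bags: B1 = {1, 2, 4}  B2 = {1, 4, 5}  B3 = {1, 3, 4}  B4 = {0, 1, 4}
Tree: B1–B2, B2–B3, B3–B4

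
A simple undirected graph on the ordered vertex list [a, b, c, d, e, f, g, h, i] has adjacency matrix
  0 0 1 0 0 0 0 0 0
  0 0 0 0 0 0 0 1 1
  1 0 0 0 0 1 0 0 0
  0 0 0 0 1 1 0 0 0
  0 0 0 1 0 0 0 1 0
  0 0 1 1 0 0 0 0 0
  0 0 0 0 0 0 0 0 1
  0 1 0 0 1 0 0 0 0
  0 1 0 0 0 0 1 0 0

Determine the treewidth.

A width-1 tree decomposition is:
Bags: B1 = {a, c}  B2 = {c, f}  B3 = {d, f}  B4 = {d, e}  B5 = {e, h}  B6 = {b, h}  B7 = {b, i}  B8 = {g, i}
Tree: B1–B2, B2–B3, B3–B4, B4–B5, B5–B6, B6–B7, B7–B8
Every bag has size at most 2, so the width is 2 − 1 = 1 and tw(G) ≤ 1. Since G has at least one edge (e.g. a–c), it is not an edgeless graph, so tw(G) ≥ 1. The upper and lower bounds meet at 1, so that is the treewidth.

1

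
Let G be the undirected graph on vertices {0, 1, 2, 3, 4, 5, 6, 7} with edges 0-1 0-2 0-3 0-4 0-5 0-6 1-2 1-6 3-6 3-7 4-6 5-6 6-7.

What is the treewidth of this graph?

A width-2 tree decomposition is:
Bags: B1 = {0, 3, 6}  B2 = {3, 6, 7}  B3 = {0, 1, 6}  B4 = {0, 1, 2}  B5 = {0, 4, 6}  B6 = {0, 5, 6}
Tree: B1–B2, B1–B3, B3–B4, B1–B5, B1–B6
The largest bag has 3 vertices, giving width 2; this decomposition certifies tw(G) ≤ 2. On the other hand G contains the 3-clique {0, 1, 2}. A clique must lie in a single bag of any decomposition, so no decomposition can have width below 2. The upper and lower bounds meet at 2, so that is the treewidth.

2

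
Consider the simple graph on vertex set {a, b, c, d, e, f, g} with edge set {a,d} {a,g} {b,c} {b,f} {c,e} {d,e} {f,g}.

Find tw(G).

2

A width-2 tree decomposition is:
Bags: B1 = {b, f, g}  B2 = {b, c, g}  B3 = {c, e, g}  B4 = {d, e, g}  B5 = {a, d, g}
Tree: B1–B2, B2–B3, B3–B4, B4–B5
Each bag holds 3 vertices, so the decomposition has width 2, which upper-bounds the treewidth. For the lower bound, G contains the cycle g–f–b–c–e–d–a–g, so G is not a forest; only forests have treewidth ≤ 1, hence tw(G) ≥ 2. Therefore the treewidth is 2.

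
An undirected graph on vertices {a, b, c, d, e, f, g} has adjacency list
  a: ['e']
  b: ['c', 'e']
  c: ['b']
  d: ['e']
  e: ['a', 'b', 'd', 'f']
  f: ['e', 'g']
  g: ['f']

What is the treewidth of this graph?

A width-1 tree decomposition is:
Bags: B1 = {b, e}  B2 = {b, c}  B3 = {d, e}  B4 = {a, e}  B5 = {e, f}  B6 = {f, g}
Tree: B1–B2, B1–B3, B3–B4, B1–B5, B5–B6
Each bag holds 2 vertices, so the decomposition has width 1, which upper-bounds the treewidth. Any graph with an edge has treewidth ≥ 1, and G has the edge e–b. Combining the bounds, tw(G) = 1.

1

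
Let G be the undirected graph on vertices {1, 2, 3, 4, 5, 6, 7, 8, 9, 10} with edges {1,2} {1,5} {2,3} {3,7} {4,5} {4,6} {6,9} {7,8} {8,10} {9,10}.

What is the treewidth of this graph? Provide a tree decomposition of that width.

Treewidth 2.
One optimal decomposition is:
Bags: B1 = {1, 4, 5}  B2 = {1, 2, 4}  B3 = {2, 3, 4}  B4 = {3, 4, 7}  B5 = {4, 7, 8}  B6 = {4, 8, 10}  B7 = {4, 9, 10}  B8 = {4, 6, 9}
Tree: B1–B2, B2–B3, B3–B4, B4–B5, B5–B6, B6–B7, B7–B8

Every bag has size at most 3, so the width is 3 − 1 = 2 and tw(G) ≤ 2. Since 4–5–1–2–3–7–8–10–9–6–4 is a cycle in G, G is not acyclic. Forests are exactly the graphs of treewidth ≤ 1, so tw(G) ≥ 2. Combining the bounds, tw(G) = 2.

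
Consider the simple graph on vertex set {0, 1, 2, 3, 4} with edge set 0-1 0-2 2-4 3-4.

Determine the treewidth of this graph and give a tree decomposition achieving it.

Treewidth 1.
One optimal decomposition is:
Bags: B1 = {3, 4}  B2 = {2, 4}  B3 = {0, 2}  B4 = {0, 1}
Tree: B1–B2, B2–B3, B3–B4

The largest bag has 2 vertices, giving width 1; this decomposition certifies tw(G) ≤ 1. G has an edge, so its treewidth is at least 1. Combining the bounds, tw(G) = 1.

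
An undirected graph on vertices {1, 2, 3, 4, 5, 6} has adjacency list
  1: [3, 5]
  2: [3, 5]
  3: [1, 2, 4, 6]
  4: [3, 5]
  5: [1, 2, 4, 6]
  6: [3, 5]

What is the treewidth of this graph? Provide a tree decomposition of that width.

Treewidth 2.
One optimal decomposition is:
Bags: B1 = {3, 5, 6}  B2 = {2, 3, 5}  B3 = {1, 3, 5}  B4 = {3, 4, 5}
Tree: B1–B2, B2–B3, B3–B4

Each bag holds 3 vertices, so the decomposition has width 2, which upper-bounds the treewidth. For the lower bound, G contains the cycle 3–6–5–2–3, so G is not a forest; only forests have treewidth ≤ 1, hence tw(G) ≥ 2. Hence tw(G) = 2 exactly.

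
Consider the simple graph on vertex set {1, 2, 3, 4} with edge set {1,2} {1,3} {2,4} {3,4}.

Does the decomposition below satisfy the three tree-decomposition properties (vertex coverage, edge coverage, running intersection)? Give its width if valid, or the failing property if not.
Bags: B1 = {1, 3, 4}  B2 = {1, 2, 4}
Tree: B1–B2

Every vertex of G appears in some bag (union = {1, 2, 3, 4}); every edge is covered by a bag; and for each vertex v the set of bags containing v is connected in the bag tree. The decomposition is therefore valid. The largest bag has 3 vertices, so the width is 2.

Yes; width 2.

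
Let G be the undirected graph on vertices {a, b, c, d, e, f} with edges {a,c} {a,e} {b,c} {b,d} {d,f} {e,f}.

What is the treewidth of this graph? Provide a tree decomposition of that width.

Each bag holds 3 vertices, so the decomposition has width 2, which upper-bounds the treewidth. For the lower bound, G contains the cycle c–b–d–f–e–a–c, so G is not a forest; only forests have treewidth ≤ 1, hence tw(G) ≥ 2. Combining the bounds, tw(G) = 2.

Treewidth 2.
One optimal decomposition is:
Bags: B1 = {b, c, d}  B2 = {c, d, f}  B3 = {c, e, f}  B4 = {a, c, e}
Tree: B1–B2, B2–B3, B3–B4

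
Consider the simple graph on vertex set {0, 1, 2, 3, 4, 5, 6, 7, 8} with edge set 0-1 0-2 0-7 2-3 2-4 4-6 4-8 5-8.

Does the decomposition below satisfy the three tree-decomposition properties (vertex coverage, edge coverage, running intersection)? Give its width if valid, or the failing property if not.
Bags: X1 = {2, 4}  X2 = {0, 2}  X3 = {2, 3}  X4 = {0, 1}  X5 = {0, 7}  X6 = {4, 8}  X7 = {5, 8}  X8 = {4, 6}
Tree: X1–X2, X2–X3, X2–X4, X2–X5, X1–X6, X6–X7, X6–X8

Vertex coverage: the bags together contain {0, 1, 2, 3, 4, 5, 6, 7, 8}, the full vertex set. Edge coverage: each edge of G has both endpoints in at least one bag. Running intersection: for every vertex, the bags containing it form a connected subtree. All three properties hold, so this is a valid tree decomposition of width max|bag| − 1 = 1, and hence tw(G) ≤ 1.

Yes; width 1.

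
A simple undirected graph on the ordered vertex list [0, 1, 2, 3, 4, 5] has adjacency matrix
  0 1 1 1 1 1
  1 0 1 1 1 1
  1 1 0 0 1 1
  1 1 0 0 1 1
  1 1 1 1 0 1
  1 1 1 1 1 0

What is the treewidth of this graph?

4

A width-4 tree decomposition is:
Bags: B1 = {0, 1, 3, 4, 5}  B2 = {0, 1, 2, 4, 5}
Tree: B1–B2
Each bag holds 5 vertices, so the decomposition has width 4, which upper-bounds the treewidth. For the lower bound, the 5 vertices {0, 1, 2, 4, 5} are pairwise adjacent, and any tree decomposition puts a clique entirely inside one bag — forcing width ≥ 4. The upper and lower bounds meet at 4, so that is the treewidth.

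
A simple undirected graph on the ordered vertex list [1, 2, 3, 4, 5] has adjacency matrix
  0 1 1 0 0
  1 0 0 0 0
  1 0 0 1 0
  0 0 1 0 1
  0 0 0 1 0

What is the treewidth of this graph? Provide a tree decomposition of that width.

Each bag holds 2 vertices, so the decomposition has width 1, which upper-bounds the treewidth. Since G has at least one edge (e.g. 5–4), it is not an edgeless graph, so tw(G) ≥ 1. Combining the bounds, tw(G) = 1.

Treewidth 1.
One optimal decomposition is:
Bags: B1 = {4, 5}  B2 = {3, 4}  B3 = {1, 3}  B4 = {1, 2}
Tree: B1–B2, B2–B3, B3–B4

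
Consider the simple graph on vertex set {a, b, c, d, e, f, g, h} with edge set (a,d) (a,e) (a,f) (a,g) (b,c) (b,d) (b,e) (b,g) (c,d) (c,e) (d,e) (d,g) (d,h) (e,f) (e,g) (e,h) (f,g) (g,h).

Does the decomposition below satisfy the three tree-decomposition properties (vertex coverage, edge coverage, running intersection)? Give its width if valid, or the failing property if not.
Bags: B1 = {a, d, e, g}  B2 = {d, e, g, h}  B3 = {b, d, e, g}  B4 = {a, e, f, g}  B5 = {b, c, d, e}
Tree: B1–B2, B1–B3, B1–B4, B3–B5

Yes; width 3.

Vertex coverage: the bags together contain {a, b, c, d, e, f, g, h}, the full vertex set. Edge coverage: each edge of G has both endpoints in at least one bag. Running intersection: for every vertex, the bags containing it form a connected subtree. All three properties hold, so this is a valid tree decomposition of width max|bag| − 1 = 3, and hence tw(G) ≤ 3.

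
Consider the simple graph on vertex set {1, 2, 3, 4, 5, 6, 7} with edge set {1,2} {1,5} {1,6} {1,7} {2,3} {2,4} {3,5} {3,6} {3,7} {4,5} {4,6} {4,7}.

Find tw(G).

3

A width-3 tree decomposition is:
Bags: B1 = {1, 3, 4, 6}  B2 = {1, 3, 4, 5}  B3 = {1, 3, 4, 7}  B4 = {1, 2, 3, 4}
Tree: B1–B2, B2–B3, B3–B4
Every bag has size at most 4, so the width is 4 − 1 = 3 and tw(G) ≤ 3. For the lower bound: the 4 vertex sets {3,6}, {1,5}, {4}, {7} are disjoint, each induces a connected subgraph, and every pair is joined by at least one edge of G. Contracting each set to a single vertex therefore yields K_{4} as a minor, and since treewidth is minor-monotone, tw(G) ≥ tw(K_{4}) = 3. Hence tw(G) = 3 exactly.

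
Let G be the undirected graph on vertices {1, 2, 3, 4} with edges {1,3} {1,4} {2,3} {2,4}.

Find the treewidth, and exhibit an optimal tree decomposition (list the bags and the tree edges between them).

Every bag has size at most 3, so the width is 3 − 1 = 2 and tw(G) ≤ 2. For the lower bound, G contains the cycle 3–1–4–2–3, so G is not a forest; only forests have treewidth ≤ 1, hence tw(G) ≥ 2. Combining the bounds, tw(G) = 2.

Treewidth 2.
Bags: B1 = {1, 3, 4}  B2 = {2, 3, 4}
Tree: B1–B2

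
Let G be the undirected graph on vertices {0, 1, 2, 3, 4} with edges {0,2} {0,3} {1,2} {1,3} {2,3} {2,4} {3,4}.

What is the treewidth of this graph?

A width-2 tree decomposition is:
Bags: B1 = {2, 3, 4}  B2 = {0, 2, 3}  B3 = {1, 2, 3}
Tree: B1–B2, B2–B3
Every bag has size at most 3, so the width is 3 − 1 = 2 and tw(G) ≤ 2. Conversely, {0, 2, 3} is a clique of size 3, and the vertices of any clique must share a bag in every tree decomposition; so some bag has ≥ 3 vertices and tw(G) ≥ 2. The upper and lower bounds meet at 2, so that is the treewidth.

2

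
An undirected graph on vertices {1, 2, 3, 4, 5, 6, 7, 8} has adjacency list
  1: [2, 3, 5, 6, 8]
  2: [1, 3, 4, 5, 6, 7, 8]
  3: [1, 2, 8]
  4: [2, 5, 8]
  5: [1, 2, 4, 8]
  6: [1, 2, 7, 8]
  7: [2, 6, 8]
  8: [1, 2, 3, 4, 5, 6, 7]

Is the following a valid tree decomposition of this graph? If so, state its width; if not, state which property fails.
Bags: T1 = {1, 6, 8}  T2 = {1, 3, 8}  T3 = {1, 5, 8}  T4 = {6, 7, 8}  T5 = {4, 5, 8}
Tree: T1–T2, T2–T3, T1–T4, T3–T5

A tree decomposition must satisfy three properties: every vertex lies in some bag; for every edge, both endpoints lie together in some bag; and for every vertex, the bags containing it form a connected subtree. Here vertex 2 appears in no bag, so the decomposition is invalid.

No — vertex 2 appears in no bag.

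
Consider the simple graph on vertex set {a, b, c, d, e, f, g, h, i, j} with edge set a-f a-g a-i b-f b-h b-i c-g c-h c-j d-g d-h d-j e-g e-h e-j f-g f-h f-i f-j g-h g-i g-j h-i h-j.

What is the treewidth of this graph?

3

A width-3 tree decomposition is:
Bags: B1 = {f, g, h, i}  B2 = {f, g, h, j}  B3 = {a, f, g, i}  B4 = {c, g, h, j}  B5 = {b, f, h, i}  B6 = {e, g, h, j}  B7 = {d, g, h, j}
Tree: B1–B2, B1–B3, B2–B4, B1–B5, B4–B6, B6–B7
Every bag has size at most 4, so the width is 4 − 1 = 3 and tw(G) ≤ 3. On the other hand G contains the 4-clique {d, g, h, j}. A clique must lie in a single bag of any decomposition, so no decomposition can have width below 3. Therefore the treewidth is 3.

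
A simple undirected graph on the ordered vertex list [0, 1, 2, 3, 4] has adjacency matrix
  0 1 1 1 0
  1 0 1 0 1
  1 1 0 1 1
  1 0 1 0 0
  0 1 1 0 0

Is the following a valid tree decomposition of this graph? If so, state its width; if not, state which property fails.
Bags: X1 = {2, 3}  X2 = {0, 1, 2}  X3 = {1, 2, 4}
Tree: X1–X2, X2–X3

No — edge (0,3) lies in no bag.

A tree decomposition must satisfy three properties: every vertex lies in some bag; for every edge, both endpoints lie together in some bag; and for every vertex, the bags containing it form a connected subtree. Here edge (0,3) lies in no bag, so the decomposition is invalid.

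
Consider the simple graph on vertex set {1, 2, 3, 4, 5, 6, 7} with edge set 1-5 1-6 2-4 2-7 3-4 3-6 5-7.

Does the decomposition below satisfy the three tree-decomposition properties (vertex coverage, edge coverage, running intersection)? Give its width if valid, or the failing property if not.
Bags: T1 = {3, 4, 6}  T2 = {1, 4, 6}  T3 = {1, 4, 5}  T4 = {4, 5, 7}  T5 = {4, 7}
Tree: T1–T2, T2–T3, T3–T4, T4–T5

No — vertex 2 appears in no bag.

A tree decomposition must satisfy three properties: every vertex lies in some bag; for every edge, both endpoints lie together in some bag; and for every vertex, the bags containing it form a connected subtree. Here vertex 2 appears in no bag, so the decomposition is invalid.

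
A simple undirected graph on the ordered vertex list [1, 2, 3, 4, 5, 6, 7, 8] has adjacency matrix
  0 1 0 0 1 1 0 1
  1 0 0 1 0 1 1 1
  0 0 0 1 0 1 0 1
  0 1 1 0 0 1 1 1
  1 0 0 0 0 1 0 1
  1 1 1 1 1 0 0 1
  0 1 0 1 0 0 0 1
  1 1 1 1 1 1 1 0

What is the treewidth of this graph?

A width-3 tree decomposition is:
Bags: B1 = {1, 2, 6, 8}  B2 = {1, 5, 6, 8}  B3 = {2, 4, 6, 8}  B4 = {3, 4, 6, 8}  B5 = {2, 4, 7, 8}
Tree: B1–B2, B1–B3, B3–B4, B3–B5
Each bag holds 4 vertices, so the decomposition has width 3, which upper-bounds the treewidth. For the lower bound, the 4 vertices {1, 2, 6, 8} are pairwise adjacent, and any tree decomposition puts a clique entirely inside one bag — forcing width ≥ 3. Hence tw(G) = 3 exactly.

3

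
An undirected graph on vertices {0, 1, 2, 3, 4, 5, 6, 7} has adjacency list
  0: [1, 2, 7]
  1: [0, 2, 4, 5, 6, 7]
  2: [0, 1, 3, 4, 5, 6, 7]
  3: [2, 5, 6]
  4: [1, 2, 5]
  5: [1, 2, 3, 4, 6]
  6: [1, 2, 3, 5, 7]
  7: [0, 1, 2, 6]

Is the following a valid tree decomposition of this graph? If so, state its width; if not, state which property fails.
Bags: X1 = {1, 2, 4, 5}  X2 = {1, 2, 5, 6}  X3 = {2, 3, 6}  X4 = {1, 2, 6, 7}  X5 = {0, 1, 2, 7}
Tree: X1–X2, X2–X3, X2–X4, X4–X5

A tree decomposition must satisfy three properties: every vertex lies in some bag; for every edge, both endpoints lie together in some bag; and for every vertex, the bags containing it form a connected subtree. Here edge (5,3) lies in no bag, so the decomposition is invalid.

No — edge (5,3) lies in no bag.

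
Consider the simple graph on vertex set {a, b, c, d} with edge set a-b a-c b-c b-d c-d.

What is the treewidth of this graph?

2

A width-2 tree decomposition is:
Bags: B1 = {b, c, d}  B2 = {a, b, c}
Tree: B1–B2
Each bag holds 3 vertices, so the decomposition has width 2, which upper-bounds the treewidth. Conversely, {b, c, d} is a clique of size 3, and the vertices of any clique must share a bag in every tree decomposition; so some bag has ≥ 3 vertices and tw(G) ≥ 2. Combining the bounds, tw(G) = 2.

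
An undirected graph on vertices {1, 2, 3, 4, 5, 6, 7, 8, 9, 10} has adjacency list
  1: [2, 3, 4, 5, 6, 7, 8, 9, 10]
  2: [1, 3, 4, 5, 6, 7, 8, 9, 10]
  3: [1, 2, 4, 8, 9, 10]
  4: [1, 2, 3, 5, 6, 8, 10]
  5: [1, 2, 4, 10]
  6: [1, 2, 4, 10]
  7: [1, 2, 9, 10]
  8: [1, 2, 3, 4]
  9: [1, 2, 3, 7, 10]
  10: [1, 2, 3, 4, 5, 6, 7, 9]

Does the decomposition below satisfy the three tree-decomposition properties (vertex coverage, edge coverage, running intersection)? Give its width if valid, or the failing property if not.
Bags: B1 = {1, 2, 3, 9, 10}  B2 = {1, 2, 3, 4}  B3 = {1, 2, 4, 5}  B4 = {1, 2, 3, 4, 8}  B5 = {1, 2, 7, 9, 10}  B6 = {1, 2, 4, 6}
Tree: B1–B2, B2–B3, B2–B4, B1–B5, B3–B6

No — edge (10,4) lies in no bag.

A tree decomposition must satisfy three properties: every vertex lies in some bag; for every edge, both endpoints lie together in some bag; and for every vertex, the bags containing it form a connected subtree. Here edge (10,4) lies in no bag, so the decomposition is invalid.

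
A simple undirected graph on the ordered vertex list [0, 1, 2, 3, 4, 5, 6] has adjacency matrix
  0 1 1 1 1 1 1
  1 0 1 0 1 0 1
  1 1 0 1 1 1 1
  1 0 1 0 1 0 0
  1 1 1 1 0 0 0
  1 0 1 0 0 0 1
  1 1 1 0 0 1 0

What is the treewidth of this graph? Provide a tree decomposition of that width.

Every bag has size at most 4, so the width is 4 − 1 = 3 and tw(G) ≤ 3. For the lower bound, the 4 vertices {0, 1, 2, 4} are pairwise adjacent, and any tree decomposition puts a clique entirely inside one bag — forcing width ≥ 3. Hence tw(G) = 3 exactly.

Treewidth 3.
One optimal decomposition is:
Bags: B1 = {0, 1, 2, 6}  B2 = {0, 1, 2, 4}  B3 = {0, 2, 5, 6}  B4 = {0, 2, 3, 4}
Tree: B1–B2, B1–B3, B2–B4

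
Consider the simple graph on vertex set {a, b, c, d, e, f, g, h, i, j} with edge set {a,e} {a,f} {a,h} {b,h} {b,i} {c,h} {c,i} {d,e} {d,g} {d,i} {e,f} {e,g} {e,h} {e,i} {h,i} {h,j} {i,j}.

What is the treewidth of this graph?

A width-2 tree decomposition is:
Bags: B1 = {d, e, i}  B2 = {e, h, i}  B3 = {d, e, g}  B4 = {b, h, i}  B5 = {h, i, j}  B6 = {a, e, h}  B7 = {c, h, i}  B8 = {a, e, f}
Tree: B1–B2, B1–B3, B2–B4, B4–B5, B2–B6, B4–B7, B6–B8
The largest bag has 3 vertices, giving width 2; this decomposition certifies tw(G) ≤ 2. On the other hand G contains the 3-clique {d, e, g}. A clique must lie in a single bag of any decomposition, so no decomposition can have width below 2. The upper and lower bounds meet at 2, so that is the treewidth.

2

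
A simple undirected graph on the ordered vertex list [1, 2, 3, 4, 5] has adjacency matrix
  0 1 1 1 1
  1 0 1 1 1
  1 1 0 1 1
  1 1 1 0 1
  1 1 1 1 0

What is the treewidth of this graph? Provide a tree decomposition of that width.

Treewidth 4.
Bags: B1 = {1, 2, 3, 4, 5}
Tree: (single bag)

A single bag containing all 5 vertices is trivially a valid decomposition of width 4. For the lower bound, the 5 vertices {1, 2, 3, 4, 5} are pairwise adjacent, and any tree decomposition puts a clique entirely inside one bag — forcing width ≥ 4. Therefore the treewidth is 4.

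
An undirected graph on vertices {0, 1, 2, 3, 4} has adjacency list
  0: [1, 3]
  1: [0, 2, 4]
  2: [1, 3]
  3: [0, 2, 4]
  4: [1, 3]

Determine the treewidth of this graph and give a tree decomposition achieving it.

Treewidth 2.
Bags: B1 = {1, 3, 4}  B2 = {0, 1, 3}  B3 = {1, 2, 3}
Tree: B1–B2, B2–B3

The largest bag has 3 vertices, giving width 2; this decomposition certifies tw(G) ≤ 2. The edges 3–4–1–0–3 form a cycle, so G is not a tree and its treewidth is at least 2. Therefore the treewidth is 2.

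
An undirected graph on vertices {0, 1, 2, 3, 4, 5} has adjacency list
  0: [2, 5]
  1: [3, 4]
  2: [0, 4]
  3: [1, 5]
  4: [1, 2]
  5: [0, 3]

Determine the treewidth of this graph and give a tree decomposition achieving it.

Treewidth 2.
Bags: B1 = {0, 2, 5}  B2 = {2, 3, 5}  B3 = {1, 2, 3}  B4 = {1, 2, 4}
Tree: B1–B2, B2–B3, B3–B4

Each bag holds 3 vertices, so the decomposition has width 2, which upper-bounds the treewidth. The edges 2–0–5–3–1–4–2 form a cycle, so G is not a tree and its treewidth is at least 2. Hence tw(G) = 2 exactly.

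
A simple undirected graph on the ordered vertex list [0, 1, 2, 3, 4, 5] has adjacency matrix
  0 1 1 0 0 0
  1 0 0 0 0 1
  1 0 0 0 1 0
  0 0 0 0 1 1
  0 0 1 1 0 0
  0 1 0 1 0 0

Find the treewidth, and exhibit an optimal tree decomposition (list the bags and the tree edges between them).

Each bag holds 3 vertices, so the decomposition has width 2, which upper-bounds the treewidth. For the lower bound, G contains the cycle 4–3–5–1–0–2–4, so G is not a forest; only forests have treewidth ≤ 1, hence tw(G) ≥ 2. Therefore the treewidth is 2.

Treewidth 2.
Bags: B1 = {3, 4, 5}  B2 = {1, 4, 5}  B3 = {0, 1, 4}  B4 = {0, 2, 4}
Tree: B1–B2, B2–B3, B3–B4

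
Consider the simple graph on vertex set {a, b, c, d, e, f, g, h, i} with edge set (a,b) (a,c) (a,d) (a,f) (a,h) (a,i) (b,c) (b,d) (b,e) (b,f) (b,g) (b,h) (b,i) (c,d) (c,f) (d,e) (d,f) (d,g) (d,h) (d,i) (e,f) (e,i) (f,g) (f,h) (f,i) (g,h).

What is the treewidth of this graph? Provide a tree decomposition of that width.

Treewidth 4.
One such decomposition:
Bags: B1 = {a, b, d, f, h}  B2 = {a, b, c, d, f}  B3 = {b, d, f, g, h}  B4 = {a, b, d, f, i}  B5 = {b, d, e, f, i}
Tree: B1–B2, B1–B3, B1–B4, B4–B5

Every bag has size at most 5, so the width is 5 − 1 = 4 and tw(G) ≤ 4. For the lower bound, the 5 vertices {b, d, f, g, h} are pairwise adjacent, and any tree decomposition puts a clique entirely inside one bag — forcing width ≥ 4. Combining the bounds, tw(G) = 4.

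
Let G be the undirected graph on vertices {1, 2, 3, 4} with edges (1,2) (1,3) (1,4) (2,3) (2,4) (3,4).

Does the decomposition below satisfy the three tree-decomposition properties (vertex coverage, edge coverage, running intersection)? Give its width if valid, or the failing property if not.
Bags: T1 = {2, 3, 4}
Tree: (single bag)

No — vertex 1 appears in no bag.

A tree decomposition must satisfy three properties: every vertex lies in some bag; for every edge, both endpoints lie together in some bag; and for every vertex, the bags containing it form a connected subtree. Here vertex 1 appears in no bag, so the decomposition is invalid.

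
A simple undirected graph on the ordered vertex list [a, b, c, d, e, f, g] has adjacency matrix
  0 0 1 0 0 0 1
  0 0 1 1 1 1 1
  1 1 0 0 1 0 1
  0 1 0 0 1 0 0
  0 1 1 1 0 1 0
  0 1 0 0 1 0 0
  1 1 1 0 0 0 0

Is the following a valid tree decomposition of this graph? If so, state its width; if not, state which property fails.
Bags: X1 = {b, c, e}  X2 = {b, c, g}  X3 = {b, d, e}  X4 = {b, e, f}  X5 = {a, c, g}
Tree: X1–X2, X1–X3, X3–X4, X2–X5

Every vertex of G appears in some bag (union = {a, b, c, d, e, f, g}); every edge is covered by a bag; and for each vertex v the set of bags containing v is connected in the bag tree. The decomposition is therefore valid. The largest bag has 3 vertices, so the width is 2.

Yes; width 2.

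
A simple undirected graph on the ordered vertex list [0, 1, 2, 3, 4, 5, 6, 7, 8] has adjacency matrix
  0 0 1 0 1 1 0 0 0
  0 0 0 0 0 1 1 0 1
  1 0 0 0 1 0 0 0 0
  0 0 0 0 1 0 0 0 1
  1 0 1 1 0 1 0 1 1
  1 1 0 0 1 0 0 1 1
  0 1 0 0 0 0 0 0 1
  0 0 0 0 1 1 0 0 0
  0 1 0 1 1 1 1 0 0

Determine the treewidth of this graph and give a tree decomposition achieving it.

Treewidth 2.
One such decomposition:
Bags: B1 = {0, 4, 5}  B2 = {0, 2, 4}  B3 = {4, 5, 8}  B4 = {4, 5, 7}  B5 = {1, 5, 8}  B6 = {3, 4, 8}  B7 = {1, 6, 8}
Tree: B1–B2, B1–B3, B1–B4, B3–B5, B3–B6, B5–B7

Every bag has size at most 3, so the width is 3 − 1 = 2 and tw(G) ≤ 2. On the other hand G contains the 3-clique {1, 5, 8}. A clique must lie in a single bag of any decomposition, so no decomposition can have width below 2. Combining the bounds, tw(G) = 2.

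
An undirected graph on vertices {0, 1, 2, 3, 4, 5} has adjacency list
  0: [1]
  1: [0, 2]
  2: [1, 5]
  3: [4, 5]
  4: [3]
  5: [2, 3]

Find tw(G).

1

A width-1 tree decomposition is:
Bags: B1 = {3, 4}  B2 = {3, 5}  B3 = {2, 5}  B4 = {1, 2}  B5 = {0, 1}
Tree: B1–B2, B2–B3, B3–B4, B4–B5
Every bag has size at most 2, so the width is 2 − 1 = 1 and tw(G) ≤ 1. G has an edge, so its treewidth is at least 1. The upper and lower bounds meet at 1, so that is the treewidth.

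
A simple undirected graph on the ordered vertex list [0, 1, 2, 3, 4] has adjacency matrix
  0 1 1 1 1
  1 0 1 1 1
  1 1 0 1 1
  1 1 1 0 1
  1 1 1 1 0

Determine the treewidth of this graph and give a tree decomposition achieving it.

Treewidth 4.
One optimal decomposition is:
Bags: B1 = {0, 1, 2, 3, 4}
Tree: (single bag)

A single bag containing all 5 vertices is trivially a valid decomposition of width 4. On the other hand G contains the 5-clique {0, 1, 2, 3, 4}. A clique must lie in a single bag of any decomposition, so no decomposition can have width below 4. Combining the bounds, tw(G) = 4.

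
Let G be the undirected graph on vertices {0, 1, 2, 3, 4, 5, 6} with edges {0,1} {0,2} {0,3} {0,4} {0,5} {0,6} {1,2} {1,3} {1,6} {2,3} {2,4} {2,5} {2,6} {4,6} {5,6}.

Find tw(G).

A width-3 tree decomposition is:
Bags: B1 = {0, 2, 5, 6}  B2 = {0, 1, 2, 6}  B3 = {0, 2, 4, 6}  B4 = {0, 1, 2, 3}
Tree: B1–B2, B1–B3, B2–B4
Each bag holds 4 vertices, so the decomposition has width 3, which upper-bounds the treewidth. For the lower bound, the 4 vertices {0, 1, 2, 3} are pairwise adjacent, and any tree decomposition puts a clique entirely inside one bag — forcing width ≥ 3. Hence tw(G) = 3 exactly.

3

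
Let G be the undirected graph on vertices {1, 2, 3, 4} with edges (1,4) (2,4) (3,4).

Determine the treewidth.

1

A width-1 tree decomposition is:
Bags: B1 = {2, 4}  B2 = {3, 4}  B3 = {1, 4}
Tree: B1–B2, B1–B3
Each bag holds 2 vertices, so the decomposition has width 1, which upper-bounds the treewidth. Any graph with an edge has treewidth ≥ 1, and G has the edge 2–4. Therefore the treewidth is 1.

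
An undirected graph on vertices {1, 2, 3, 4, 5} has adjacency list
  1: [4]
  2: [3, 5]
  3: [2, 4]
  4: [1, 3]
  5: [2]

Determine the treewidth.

1

A width-1 tree decomposition is:
Bags: B1 = {1, 4}  B2 = {3, 4}  B3 = {2, 3}  B4 = {2, 5}
Tree: B1–B2, B2–B3, B3–B4
The largest bag has 2 vertices, giving width 1; this decomposition certifies tw(G) ≤ 1. Since G has at least one edge (e.g. 1–4), it is not an edgeless graph, so tw(G) ≥ 1. Hence tw(G) = 1 exactly.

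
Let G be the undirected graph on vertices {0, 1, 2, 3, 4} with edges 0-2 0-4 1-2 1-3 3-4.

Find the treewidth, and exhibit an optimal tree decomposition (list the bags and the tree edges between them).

Treewidth 2.
One optimal decomposition is:
Bags: B1 = {0, 1, 2}  B2 = {0, 1, 4}  B3 = {1, 3, 4}
Tree: B1–B2, B2–B3

Each bag holds 3 vertices, so the decomposition has width 2, which upper-bounds the treewidth. The edges 1–2–0–4–3–1 form a cycle, so G is not a tree and its treewidth is at least 2. The upper and lower bounds meet at 2, so that is the treewidth.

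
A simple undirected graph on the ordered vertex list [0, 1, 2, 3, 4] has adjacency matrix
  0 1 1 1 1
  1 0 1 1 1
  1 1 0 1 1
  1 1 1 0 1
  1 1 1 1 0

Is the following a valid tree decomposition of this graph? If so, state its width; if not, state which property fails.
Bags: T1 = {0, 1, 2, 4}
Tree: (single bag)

A tree decomposition must satisfy three properties: every vertex lies in some bag; for every edge, both endpoints lie together in some bag; and for every vertex, the bags containing it form a connected subtree. Here vertex 3 appears in no bag, so the decomposition is invalid.

No — vertex 3 appears in no bag.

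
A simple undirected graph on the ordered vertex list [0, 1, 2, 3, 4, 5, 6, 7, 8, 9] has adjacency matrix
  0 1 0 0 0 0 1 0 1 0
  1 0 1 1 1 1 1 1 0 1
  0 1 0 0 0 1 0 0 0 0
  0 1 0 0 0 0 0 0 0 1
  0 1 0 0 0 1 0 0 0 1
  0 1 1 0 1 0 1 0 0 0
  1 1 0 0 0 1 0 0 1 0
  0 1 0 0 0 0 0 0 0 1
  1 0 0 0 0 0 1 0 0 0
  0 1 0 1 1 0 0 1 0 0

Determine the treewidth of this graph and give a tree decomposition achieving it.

Each bag holds 3 vertices, so the decomposition has width 2, which upper-bounds the treewidth. For the lower bound, the 3 vertices {0, 6, 8} are pairwise adjacent, and any tree decomposition puts a clique entirely inside one bag — forcing width ≥ 2. The upper and lower bounds meet at 2, so that is the treewidth.

Treewidth 2.
One optimal decomposition is:
Bags: B1 = {1, 4, 5}  B2 = {1, 4, 9}  B3 = {1, 3, 9}  B4 = {1, 2, 5}  B5 = {1, 5, 6}  B6 = {0, 1, 6}  B7 = {1, 7, 9}  B8 = {0, 6, 8}
Tree: B1–B2, B2–B3, B1–B4, B4–B5, B5–B6, B3–B7, B6–B8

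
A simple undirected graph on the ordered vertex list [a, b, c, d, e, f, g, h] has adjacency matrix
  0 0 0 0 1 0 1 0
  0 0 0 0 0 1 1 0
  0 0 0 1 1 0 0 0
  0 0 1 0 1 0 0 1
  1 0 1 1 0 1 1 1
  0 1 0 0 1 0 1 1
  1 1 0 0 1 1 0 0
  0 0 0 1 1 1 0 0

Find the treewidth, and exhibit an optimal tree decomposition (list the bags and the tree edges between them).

Treewidth 2.
One such decomposition:
Bags: B1 = {d, e, h}  B2 = {e, f, h}  B3 = {e, f, g}  B4 = {c, d, e}  B5 = {b, f, g}  B6 = {a, e, g}
Tree: B1–B2, B2–B3, B1–B4, B3–B5, B3–B6

The largest bag has 3 vertices, giving width 2; this decomposition certifies tw(G) ≤ 2. For the lower bound, the 3 vertices {d, e, h} are pairwise adjacent, and any tree decomposition puts a clique entirely inside one bag — forcing width ≥ 2. Combining the bounds, tw(G) = 2.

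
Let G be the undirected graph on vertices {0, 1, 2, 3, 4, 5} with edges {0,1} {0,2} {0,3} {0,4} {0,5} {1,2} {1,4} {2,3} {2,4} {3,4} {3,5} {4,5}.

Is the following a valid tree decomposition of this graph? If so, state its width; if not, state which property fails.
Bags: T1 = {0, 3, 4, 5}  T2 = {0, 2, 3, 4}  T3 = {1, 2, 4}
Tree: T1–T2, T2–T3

A tree decomposition must satisfy three properties: every vertex lies in some bag; for every edge, both endpoints lie together in some bag; and for every vertex, the bags containing it form a connected subtree. Here edge (0,1) lies in no bag, so the decomposition is invalid.

No — edge (0,1) lies in no bag.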